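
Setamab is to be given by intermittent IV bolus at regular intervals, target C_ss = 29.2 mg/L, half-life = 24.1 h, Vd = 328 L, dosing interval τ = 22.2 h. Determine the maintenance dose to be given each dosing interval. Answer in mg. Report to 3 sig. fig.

k = ln2 / t½ = 0.693147 / 24.1 = 0.02876 h⁻¹
CL = k × Vd = 0.02876 × 328 = 9.433 L/h
At steady state, Dose/τ = Css × CL.
Dose = Css × CL × τ = 29.2 × 9.433 × 22.2 = 6115 mg

6120 mg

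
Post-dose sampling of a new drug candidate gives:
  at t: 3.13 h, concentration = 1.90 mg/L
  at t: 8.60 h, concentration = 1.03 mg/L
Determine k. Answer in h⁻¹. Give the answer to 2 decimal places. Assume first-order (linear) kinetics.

k = ln(C₁/C₂) / (t₂ − t₁) = ln(1.90/1.03) / (8.60 − 3.13)
  = 0.6123 / 5.470 = 0.1119 h⁻¹

0.11 h⁻¹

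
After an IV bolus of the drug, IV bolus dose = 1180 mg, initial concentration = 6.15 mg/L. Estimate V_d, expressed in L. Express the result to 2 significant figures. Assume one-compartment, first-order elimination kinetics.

190 L

Vd = Dose / C₀ = 1180 / 6.15 = 191.9 L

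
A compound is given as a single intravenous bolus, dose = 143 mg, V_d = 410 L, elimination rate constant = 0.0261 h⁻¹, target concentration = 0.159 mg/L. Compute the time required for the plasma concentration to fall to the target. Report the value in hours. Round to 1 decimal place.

30.1 h

C₀ = Dose / Vd = 143.0 / 410 = 0.3488 mg/L
t = ln(C₀ / C) / k = ln(0.3488 / 0.159) / 0.02610
  = ln(2.194) / 0.02610 = 0.7857 / 0.02610 = 30.10 h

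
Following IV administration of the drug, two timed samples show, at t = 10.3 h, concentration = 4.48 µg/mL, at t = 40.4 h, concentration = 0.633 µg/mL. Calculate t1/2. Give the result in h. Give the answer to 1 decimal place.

10.7 h

k = ln(C₁/C₂) / (t₂ − t₁) = ln(4.48/0.633) / (40.4 − 10.3)
  = 1.957 / 30.10 = 0.06502 h⁻¹
t½ = ln2 / k = 0.693147 / 0.06502 = 10.66 h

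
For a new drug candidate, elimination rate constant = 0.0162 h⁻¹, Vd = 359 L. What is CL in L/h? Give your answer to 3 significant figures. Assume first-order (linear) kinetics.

CL = k × Vd = 0.0162 × 359 = 5.816 L/h

5.82 L/h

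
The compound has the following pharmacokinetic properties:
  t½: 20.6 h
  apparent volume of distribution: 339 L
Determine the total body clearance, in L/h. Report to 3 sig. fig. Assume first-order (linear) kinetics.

11.4 L/h

k = ln2 / t½ = 0.693147 / 20.6 = 0.03365 h⁻¹
CL = k × Vd = 0.03365 × 339 = 11.41 L/h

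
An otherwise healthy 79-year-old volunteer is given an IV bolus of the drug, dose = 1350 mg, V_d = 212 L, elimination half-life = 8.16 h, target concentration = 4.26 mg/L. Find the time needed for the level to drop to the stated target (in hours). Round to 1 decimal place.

4.7 h

C₀ = Dose / Vd = 1350 / 212 = 6.368 mg/L
k = ln2 / t½ = 0.693147 / 8.16 = 0.08494 h⁻¹
t = ln(C₀ / C) / k = ln(6.368 / 4.26) / 0.08494
  = ln(1.495) / 0.08494 = 0.4021 / 0.08494 = 4.734 h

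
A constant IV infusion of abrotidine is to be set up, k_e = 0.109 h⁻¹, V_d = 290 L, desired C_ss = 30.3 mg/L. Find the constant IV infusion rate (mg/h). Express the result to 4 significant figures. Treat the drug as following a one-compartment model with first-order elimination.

957.8 mg/h

CL = k × Vd = 0.1090 × 290 = 31.61 L/h
At steady state, infusion rate R₀ = Css × CL = 30.3 × 31.61 = 957.8 mg/h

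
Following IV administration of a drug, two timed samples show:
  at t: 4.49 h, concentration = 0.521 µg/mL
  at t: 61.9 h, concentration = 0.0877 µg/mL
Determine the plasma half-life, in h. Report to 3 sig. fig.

22.3 h

k = ln(C₁/C₂) / (t₂ − t₁) = ln(0.521/0.0877) / (61.9 − 4.49)
  = 1.782 / 57.41 = 0.03104 h⁻¹
t½ = ln2 / k = 0.693147 / 0.03104 = 22.33 h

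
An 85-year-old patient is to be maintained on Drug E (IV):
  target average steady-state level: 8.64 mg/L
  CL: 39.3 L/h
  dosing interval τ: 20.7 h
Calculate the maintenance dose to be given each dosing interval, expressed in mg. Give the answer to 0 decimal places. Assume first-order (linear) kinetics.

7029 mg

At steady state, Dose/τ = Css × CL.
Dose = Css × CL × τ = 8.64 × 39.30 × 20.7 = 7029 mg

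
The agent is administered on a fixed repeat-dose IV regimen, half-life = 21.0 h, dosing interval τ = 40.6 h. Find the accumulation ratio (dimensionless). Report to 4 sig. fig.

1.355

k = ln2 / t½ = 0.693147 / 21.0 = 0.03301 h⁻¹
e^(−kτ) = e^(−0.03301 × 40.6) = 0.2618
Accumulation ratio R = 1 / (1 − e^(−kτ)) = 1 / (1 − 0.2618) = 1.355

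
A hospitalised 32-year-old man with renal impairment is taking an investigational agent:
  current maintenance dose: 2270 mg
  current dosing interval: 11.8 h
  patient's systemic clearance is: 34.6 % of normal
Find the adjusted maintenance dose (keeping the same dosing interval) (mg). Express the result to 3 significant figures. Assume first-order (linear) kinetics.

To keep the same average steady-state level, dosing rate must scale with clearance.
CL ratio = 34.6 / 100 = 0.3460
New dose (same interval) = 2270 × 0.3460 = 785.4 mg

785 mg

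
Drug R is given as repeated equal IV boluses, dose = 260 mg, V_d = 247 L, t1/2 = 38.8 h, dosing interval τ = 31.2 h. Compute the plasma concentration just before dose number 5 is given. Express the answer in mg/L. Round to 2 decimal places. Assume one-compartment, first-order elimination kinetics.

C₀ per dose = Dose / Vd = 260 / 247 = 1.053 mg/L
k = ln2 / t½ = 0.693147 / 38.8 = 0.01786 h⁻¹
Fraction remaining after one interval: r = e^(−kτ) = e^(−0.01786 × 31.2) = 0.5728
Before dose 5, 4 doses have been given (aged 1τ, 2τ, 3τ, 4τ).
C_trough = C₀ × (r + r² + … + r^4) = C₀ × r(1−r^4)/(1−r)
        = 1.053 × 0.5728 × (1 − 0.1076) / (1 − 0.5728) = 1.260 mg/L

1.26 mg/L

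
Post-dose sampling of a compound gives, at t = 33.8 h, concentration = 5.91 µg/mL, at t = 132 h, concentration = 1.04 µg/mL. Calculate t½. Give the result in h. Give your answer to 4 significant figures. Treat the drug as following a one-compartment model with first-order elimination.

k = ln(C₁/C₂) / (t₂ − t₁) = ln(5.91/1.04) / (132 − 33.8)
  = 1.737 / 98.20 = 0.01769 h⁻¹
t½ = ln2 / k = 0.693147 / 0.01769 = 39.18 h

39.18 h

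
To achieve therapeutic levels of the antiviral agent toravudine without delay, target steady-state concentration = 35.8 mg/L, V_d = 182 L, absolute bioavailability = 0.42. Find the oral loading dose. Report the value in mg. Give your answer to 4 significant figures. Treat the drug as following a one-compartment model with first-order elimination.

15510 mg

LD = Css × Vd / F = 35.8 × 182 / 0.42 = 15510 mg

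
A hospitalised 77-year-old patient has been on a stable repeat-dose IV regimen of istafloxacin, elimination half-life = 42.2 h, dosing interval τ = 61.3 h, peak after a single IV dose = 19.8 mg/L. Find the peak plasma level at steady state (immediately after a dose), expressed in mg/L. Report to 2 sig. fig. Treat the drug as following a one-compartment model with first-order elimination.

k = ln2 / t½ = 0.693147 / 42.2 = 0.01643 h⁻¹
e^(−kτ) = e^(−0.01643 × 61.3) = 0.3653
Accumulation ratio R = 1 / (1 − e^(−kτ)) = 1 / (1 − 0.3653) = 1.576
Steady-state peak = C₀ × R = 19.8 × 1.576 = 31.20 mg/L

31 mg/L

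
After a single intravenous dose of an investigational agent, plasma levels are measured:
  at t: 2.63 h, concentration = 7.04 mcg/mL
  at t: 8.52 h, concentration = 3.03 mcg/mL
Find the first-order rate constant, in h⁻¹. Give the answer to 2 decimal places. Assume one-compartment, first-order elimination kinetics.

k = ln(C₁/C₂) / (t₂ − t₁) = ln(7.04/3.03) / (8.52 − 2.63)
  = 0.8430 / 5.890 = 0.1431 h⁻¹

0.14 h⁻¹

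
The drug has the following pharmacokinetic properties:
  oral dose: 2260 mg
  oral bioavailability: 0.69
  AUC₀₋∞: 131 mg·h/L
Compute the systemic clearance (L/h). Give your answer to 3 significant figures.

11.9 L/h

CL = F·Dose / AUC = 0.69 × 2260 / 131 = 11.90 L/h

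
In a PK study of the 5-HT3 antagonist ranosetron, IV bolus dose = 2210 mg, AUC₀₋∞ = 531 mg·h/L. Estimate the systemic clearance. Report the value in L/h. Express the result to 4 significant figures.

CL = Dose / AUC = 2210 / 531 = 4.162 L/h

4.162 L/h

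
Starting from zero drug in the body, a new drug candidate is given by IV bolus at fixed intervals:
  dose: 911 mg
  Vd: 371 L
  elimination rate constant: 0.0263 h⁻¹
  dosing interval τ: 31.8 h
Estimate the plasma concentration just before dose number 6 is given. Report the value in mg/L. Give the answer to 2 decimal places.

1.85 mg/L

C₀ per dose = Dose / Vd = 911 / 371 = 2.456 mg/L
Fraction remaining after one interval: r = e^(−kτ) = e^(−0.02630 × 31.8) = 0.4333
Before dose 6, 5 doses have been given (aged 1τ, 2τ, 3τ, 4τ, 5τ).
C_trough = C₀ × (r + r² + … + r^5) = C₀ × r(1−r^5)/(1−r)
        = 2.456 × 0.4333 × (1 − 0.01527) / (1 − 0.4333) = 1.849 mg/L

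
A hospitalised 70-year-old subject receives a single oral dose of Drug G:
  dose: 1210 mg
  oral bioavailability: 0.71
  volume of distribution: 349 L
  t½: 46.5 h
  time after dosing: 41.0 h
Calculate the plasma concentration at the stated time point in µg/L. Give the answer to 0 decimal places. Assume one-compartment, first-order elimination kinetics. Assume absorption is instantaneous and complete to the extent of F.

Amount reaching circulation = F × Dose = 0.71 × 1210 = 859.1 mg
C₀ = F·Dose / Vd = 859.1 / 349 = 2.462 mg/L
k = ln2 / t½ = 0.693147 / 46.5 = 0.01491 h⁻¹
C = C₀ · e^(−k·t) = 2.462 × e^(−0.01491 × 41.0)
  = 2.462 × 0.5426 = 1.336 mg/L
Convert: 1.336 mg/L × 1000 = 1336 µg/L

1336 µg/L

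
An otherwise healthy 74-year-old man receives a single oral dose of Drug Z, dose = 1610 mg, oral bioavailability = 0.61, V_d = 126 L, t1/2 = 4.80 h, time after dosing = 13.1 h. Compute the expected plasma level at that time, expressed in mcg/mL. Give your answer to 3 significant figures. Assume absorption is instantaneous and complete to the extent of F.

Amount reaching circulation = F × Dose = 0.61 × 1610 = 982.1 mg
C₀ = F·Dose / Vd = 982.1 / 126 = 7.794 mg/L
k = ln2 / t½ = 0.693147 / 4.80 = 0.1444 h⁻¹
C = C₀ · e^(−k·t) = 7.794 × e^(−0.1444 × 13.1)
  = 7.794 × 0.1508 = 1.175 mg/L
(1.175 mg/L = 1.175 mcg/mL)

1.18 mcg/mL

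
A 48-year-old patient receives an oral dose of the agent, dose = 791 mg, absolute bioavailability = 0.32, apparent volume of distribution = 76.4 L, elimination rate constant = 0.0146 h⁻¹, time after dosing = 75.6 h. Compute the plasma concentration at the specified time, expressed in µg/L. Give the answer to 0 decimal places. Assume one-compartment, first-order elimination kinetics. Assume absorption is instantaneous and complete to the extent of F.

Amount reaching circulation = F × Dose = 0.32 × 791.0 = 253.1 mg
C₀ = F·Dose / Vd = 253.1 / 76.4 = 3.313 mg/L
C = C₀ · e^(−k·t) = 3.313 × e^(−0.01460 × 75.6)
  = 3.313 × 0.3316 = 1.099 mg/L
Convert: 1.099 mg/L × 1000 = 1099 µg/L

1099 µg/L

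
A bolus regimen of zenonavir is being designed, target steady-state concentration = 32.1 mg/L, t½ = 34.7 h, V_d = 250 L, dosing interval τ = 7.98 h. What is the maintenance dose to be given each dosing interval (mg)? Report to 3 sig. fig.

k = ln2 / t½ = 0.693147 / 34.7 = 0.01998 h⁻¹
CL = k × Vd = 0.01998 × 250 = 4.995 L/h
At steady state, Dose/τ = Css × CL.
Dose = Css × CL × τ = 32.1 × 4.995 × 7.98 = 1280 mg

1280 mg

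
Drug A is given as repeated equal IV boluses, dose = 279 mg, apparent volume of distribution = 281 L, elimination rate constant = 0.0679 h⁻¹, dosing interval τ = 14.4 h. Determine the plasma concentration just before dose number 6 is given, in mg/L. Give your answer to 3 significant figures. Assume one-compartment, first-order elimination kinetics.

0.594 mg/L

C₀ per dose = Dose / Vd = 279 / 281 = 0.9929 mg/L
Fraction remaining after one interval: r = e^(−kτ) = e^(−0.06790 × 14.4) = 0.3762
Before dose 6, 5 doses have been given (aged 1τ, 2τ, 3τ, 4τ, 5τ).
C_trough = C₀ × (r + r² + … + r^5) = C₀ × r(1−r^5)/(1−r)
        = 0.9929 × 0.3762 × (1 − 0.007535) / (1 − 0.3762) = 0.5943 mg/L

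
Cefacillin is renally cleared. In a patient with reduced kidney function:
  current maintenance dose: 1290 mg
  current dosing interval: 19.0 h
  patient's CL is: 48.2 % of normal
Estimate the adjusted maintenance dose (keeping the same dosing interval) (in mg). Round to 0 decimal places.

To keep the same average steady-state level, dosing rate must scale with clearance.
CL ratio = 48.2 / 100 = 0.4820
New dose (same interval) = 1290 × 0.4820 = 621.8 mg

622 mg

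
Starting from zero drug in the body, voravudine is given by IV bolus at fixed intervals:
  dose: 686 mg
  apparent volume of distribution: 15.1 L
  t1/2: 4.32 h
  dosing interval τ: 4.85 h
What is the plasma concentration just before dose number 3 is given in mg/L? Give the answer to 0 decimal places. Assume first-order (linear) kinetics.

C₀ per dose = Dose / Vd = 686 / 15.1 = 45.43 mg/L
k = ln2 / t½ = 0.693147 / 4.32 = 0.1605 h⁻¹
Fraction remaining after one interval: r = e^(−kτ) = e^(−0.1605 × 4.85) = 0.4591
Before dose 3, 2 doses have been given (aged 1τ, 2τ).
C_trough = C₀ × (r + r²) = 45.43 × (0.4591 + 0.2108) = 30.43 mg/L

30 mg/L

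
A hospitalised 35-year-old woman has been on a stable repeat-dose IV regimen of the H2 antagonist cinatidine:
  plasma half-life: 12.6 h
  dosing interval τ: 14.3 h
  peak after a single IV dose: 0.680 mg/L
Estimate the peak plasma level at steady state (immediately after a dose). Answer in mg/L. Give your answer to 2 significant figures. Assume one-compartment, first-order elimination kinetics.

1.2 mg/L

k = ln2 / t½ = 0.693147 / 12.6 = 0.05501 h⁻¹
e^(−kτ) = e^(−0.05501 × 14.3) = 0.4554
Accumulation ratio R = 1 / (1 − e^(−kτ)) = 1 / (1 − 0.4554) = 1.836
Steady-state peak = C₀ × R = 0.680 × 1.836 = 1.248 mg/L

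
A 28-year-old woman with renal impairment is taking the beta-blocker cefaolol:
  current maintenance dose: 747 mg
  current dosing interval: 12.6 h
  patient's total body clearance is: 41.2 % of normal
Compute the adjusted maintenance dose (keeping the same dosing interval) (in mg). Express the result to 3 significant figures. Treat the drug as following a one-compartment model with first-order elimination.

308 mg

To keep the same average steady-state level, dosing rate must scale with clearance.
CL ratio = 41.2 / 100 = 0.4120
New dose (same interval) = 747 × 0.4120 = 307.8 mg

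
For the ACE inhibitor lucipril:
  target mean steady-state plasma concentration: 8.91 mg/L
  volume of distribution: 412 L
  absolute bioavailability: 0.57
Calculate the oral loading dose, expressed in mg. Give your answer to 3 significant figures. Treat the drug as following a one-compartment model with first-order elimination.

6440 mg

LD = Css × Vd / F = 8.91 × 412 / 0.57 = 6440 mg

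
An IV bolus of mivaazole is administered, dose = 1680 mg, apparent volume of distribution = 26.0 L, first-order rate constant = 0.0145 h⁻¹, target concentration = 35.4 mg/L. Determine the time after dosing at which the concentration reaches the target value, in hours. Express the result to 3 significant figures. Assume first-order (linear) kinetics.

41.5 h

C₀ = Dose / Vd = 1680 / 26.0 = 64.62 mg/L
t = ln(C₀ / C) / k = ln(64.62 / 35.4) / 0.01450
  = ln(1.825) / 0.01450 = 0.6016 / 0.01450 = 41.49 h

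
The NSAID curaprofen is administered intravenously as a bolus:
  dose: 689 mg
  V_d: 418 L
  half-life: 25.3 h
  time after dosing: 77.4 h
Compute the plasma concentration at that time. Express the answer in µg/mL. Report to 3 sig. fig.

0.198 µg/mL

C₀ = Dose / Vd = 689.0 / 418 = 1.648 mg/L
k = ln2 / t½ = 0.693147 / 25.3 = 0.02740 h⁻¹
C = C₀ · e^(−k·t) = 1.648 × e^(−0.02740 × 77.4)
  = 1.648 × 0.1199 = 0.1976 mg/L
(0.1976 mg/L = 0.1976 µg/mL)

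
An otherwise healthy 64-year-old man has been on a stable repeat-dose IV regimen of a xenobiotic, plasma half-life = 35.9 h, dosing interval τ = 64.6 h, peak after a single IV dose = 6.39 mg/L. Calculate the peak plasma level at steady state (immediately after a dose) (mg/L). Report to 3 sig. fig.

8.97 mg/L

k = ln2 / t½ = 0.693147 / 35.9 = 0.01931 h⁻¹
e^(−kτ) = e^(−0.01931 × 64.6) = 0.2872
Accumulation ratio R = 1 / (1 − e^(−kτ)) = 1 / (1 − 0.2872) = 1.403
Steady-state peak = C₀ × R = 6.39 × 1.403 = 8.965 mg/L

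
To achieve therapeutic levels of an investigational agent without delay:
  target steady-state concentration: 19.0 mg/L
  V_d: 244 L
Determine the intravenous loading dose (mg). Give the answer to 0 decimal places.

LD = Css × Vd = 19.0 × 244 = 4636 mg

4636 mg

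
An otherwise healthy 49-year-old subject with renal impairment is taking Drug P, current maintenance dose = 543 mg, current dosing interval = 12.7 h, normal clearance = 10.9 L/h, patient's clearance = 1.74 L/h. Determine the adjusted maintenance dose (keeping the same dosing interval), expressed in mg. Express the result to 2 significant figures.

87 mg

To keep the same average steady-state level, dosing rate must scale with clearance.
CL ratio = 1.74 / 10.9 = 0.1596
New dose (same interval) = 543 × 0.1596 = 86.66 mg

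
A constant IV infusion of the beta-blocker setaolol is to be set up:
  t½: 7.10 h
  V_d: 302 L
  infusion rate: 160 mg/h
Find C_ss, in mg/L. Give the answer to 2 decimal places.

5.43 mg/L

k = ln2 / t½ = 0.693147 / 7.10 = 0.09763 h⁻¹
CL = k × Vd = 0.09763 × 302 = 29.48 L/h
At steady state Css = R₀ / CL = 160 / 29.48 = 5.427 mg/L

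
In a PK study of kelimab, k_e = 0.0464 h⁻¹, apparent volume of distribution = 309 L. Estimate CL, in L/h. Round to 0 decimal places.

CL = k × Vd = 0.0464 × 309 = 14.34 L/h

14 L/h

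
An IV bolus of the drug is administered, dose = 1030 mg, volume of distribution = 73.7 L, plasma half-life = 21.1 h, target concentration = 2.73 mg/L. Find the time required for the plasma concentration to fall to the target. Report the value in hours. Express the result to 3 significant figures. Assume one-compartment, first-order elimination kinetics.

C₀ = Dose / Vd = 1030 / 73.7 = 13.98 mg/L
k = ln2 / t½ = 0.693147 / 21.1 = 0.03285 h⁻¹
t = ln(C₀ / C) / k = ln(13.98 / 2.73) / 0.03285
  = ln(5.121) / 0.03285 = 1.633 / 0.03285 = 49.71 h

49.7 h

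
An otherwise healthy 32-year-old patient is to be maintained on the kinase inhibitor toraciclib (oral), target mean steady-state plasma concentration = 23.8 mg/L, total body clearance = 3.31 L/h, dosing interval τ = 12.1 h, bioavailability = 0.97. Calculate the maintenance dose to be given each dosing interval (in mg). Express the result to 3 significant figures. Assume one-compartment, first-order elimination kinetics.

983 mg

At steady state, F × (Dose/τ) = Css × CL.
Dose = Css × CL × τ / F = 23.8 × 3.310 × 12.1 / 0.97 = 982.7 mg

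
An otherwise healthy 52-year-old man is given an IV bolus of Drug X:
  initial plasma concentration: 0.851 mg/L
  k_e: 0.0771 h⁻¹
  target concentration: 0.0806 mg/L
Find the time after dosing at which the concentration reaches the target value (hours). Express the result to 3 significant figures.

t = ln(C₀ / C) / k = ln(0.8510 / 0.0806) / 0.07710
  = ln(10.56) / 0.07710 = 2.357 / 0.07710 = 30.57 h

30.6 h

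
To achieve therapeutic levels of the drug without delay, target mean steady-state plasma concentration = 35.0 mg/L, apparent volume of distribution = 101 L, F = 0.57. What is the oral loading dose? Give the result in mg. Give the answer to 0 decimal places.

6202 mg

LD = Css × Vd / F = 35.0 × 101 / 0.57 = 6202 mg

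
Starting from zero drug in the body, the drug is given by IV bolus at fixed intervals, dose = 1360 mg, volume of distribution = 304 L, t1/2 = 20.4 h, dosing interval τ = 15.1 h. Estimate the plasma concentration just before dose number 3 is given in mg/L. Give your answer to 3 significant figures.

C₀ per dose = Dose / Vd = 1360 / 304 = 4.474 mg/L
k = ln2 / t½ = 0.693147 / 20.4 = 0.03398 h⁻¹
Fraction remaining after one interval: r = e^(−kτ) = e^(−0.03398 × 15.1) = 0.5986
Before dose 3, 2 doses have been given (aged 1τ, 2τ).
C_trough = C₀ × (r + r²) = 4.474 × (0.5986 + 0.3583) = 4.281 mg/L

4.28 mg/L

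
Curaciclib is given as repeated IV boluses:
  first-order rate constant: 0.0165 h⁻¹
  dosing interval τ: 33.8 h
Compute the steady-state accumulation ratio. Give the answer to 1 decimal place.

2.3

e^(−kτ) = e^(−0.01650 × 33.8) = 0.5725
Accumulation ratio R = 1 / (1 − e^(−kτ)) = 1 / (1 − 0.5725) = 2.339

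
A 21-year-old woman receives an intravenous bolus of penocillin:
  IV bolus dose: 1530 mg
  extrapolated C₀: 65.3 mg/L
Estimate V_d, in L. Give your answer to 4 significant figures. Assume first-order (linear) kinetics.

Vd = Dose / C₀ = 1530 / 65.3 = 23.43 L

23.43 L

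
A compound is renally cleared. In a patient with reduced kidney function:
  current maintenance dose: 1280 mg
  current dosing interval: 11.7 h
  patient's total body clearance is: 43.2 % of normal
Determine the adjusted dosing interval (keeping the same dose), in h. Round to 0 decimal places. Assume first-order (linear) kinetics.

To keep the same average steady-state level, dosing rate must scale with clearance.
CL ratio = 43.2 / 100 = 0.4320
New interval (same dose) = 11.7 / 0.4320 = 27.08 h

27 h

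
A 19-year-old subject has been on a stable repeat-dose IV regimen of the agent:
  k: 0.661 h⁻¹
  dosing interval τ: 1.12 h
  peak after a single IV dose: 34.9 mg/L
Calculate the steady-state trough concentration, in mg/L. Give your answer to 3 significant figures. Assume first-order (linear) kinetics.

31.8 mg/L

e^(−kτ) = e^(−0.6610 × 1.12) = 0.4770
Accumulation ratio R = 1 / (1 − e^(−kτ)) = 1 / (1 − 0.4770) = 1.912
Steady-state trough = C₀ × R × e^(−kτ) = 34.9 × 1.912 × 0.4770 = 31.83 mg/L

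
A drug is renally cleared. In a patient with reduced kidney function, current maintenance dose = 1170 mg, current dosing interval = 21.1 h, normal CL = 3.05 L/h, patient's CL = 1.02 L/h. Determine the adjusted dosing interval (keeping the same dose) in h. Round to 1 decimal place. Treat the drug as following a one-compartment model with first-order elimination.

To keep the same average steady-state level, dosing rate must scale with clearance.
CL ratio = 1.02 / 3.05 = 0.3344
New interval (same dose) = 21.1 / 0.3344 = 63.10 h

63.1 h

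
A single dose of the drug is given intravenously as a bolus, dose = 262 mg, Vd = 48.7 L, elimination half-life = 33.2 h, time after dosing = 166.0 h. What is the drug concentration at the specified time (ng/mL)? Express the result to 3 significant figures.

C₀ = Dose / Vd = 262.0 / 48.7 = 5.380 mg/L
k = ln2 / t½ = 0.693147 / 33.2 = 0.02088 h⁻¹
t / t½ = 166.0 / 33.2 = 5 half-lives
C = C₀ × (1/2)^5 = 5.380 × 0.03125 = 0.1681 mg/L
Convert: 0.1681 mg/L × 1000 = 168.1 ng/mL

168 ng/mL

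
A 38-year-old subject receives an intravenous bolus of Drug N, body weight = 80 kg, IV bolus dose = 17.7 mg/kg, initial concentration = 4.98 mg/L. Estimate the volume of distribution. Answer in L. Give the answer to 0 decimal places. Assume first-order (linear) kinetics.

284 L

Dose = 17.7 × 80 = 1416 mg
Vd = Dose / C₀ = 1416 / 4.98 = 284.3 L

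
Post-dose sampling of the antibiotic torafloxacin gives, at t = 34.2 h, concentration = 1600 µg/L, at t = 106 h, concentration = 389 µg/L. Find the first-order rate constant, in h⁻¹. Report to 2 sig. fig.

k = ln(C₁/C₂) / (t₂ − t₁) = ln(1600/389) / (106 − 34.2)
  = 1.414 / 71.80 = 0.01969 h⁻¹

0.020 h⁻¹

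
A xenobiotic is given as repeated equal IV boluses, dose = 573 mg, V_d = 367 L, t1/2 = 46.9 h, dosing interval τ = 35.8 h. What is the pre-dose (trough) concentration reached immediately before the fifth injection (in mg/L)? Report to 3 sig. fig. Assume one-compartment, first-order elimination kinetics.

C₀ per dose = Dose / Vd = 573 / 367 = 1.561 mg/L
k = ln2 / t½ = 0.693147 / 46.9 = 0.01478 h⁻¹
Fraction remaining after one interval: r = e^(−kτ) = e^(−0.01478 × 35.8) = 0.5891
Before dose 5, 4 doses have been given (aged 1τ, 2τ, 3τ, 4τ).
C_trough = C₀ × (r + r² + … + r^4) = C₀ × r(1−r^4)/(1−r)
        = 1.561 × 0.5891 × (1 − 0.1204) / (1 − 0.5891) = 1.969 mg/L

1.97 mg/L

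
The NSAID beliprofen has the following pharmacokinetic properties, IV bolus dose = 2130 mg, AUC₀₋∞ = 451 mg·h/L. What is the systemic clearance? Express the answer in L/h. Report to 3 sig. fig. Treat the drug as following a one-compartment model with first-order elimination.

CL = Dose / AUC = 2130 / 451 = 4.723 L/h

4.72 L/h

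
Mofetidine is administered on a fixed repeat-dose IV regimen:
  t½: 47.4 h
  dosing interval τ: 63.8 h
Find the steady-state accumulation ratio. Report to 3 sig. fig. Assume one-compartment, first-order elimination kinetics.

k = ln2 / t½ = 0.693147 / 47.4 = 0.01462 h⁻¹
e^(−kτ) = e^(−0.01462 × 63.8) = 0.3935
Accumulation ratio R = 1 / (1 − e^(−kτ)) = 1 / (1 − 0.3935) = 1.649

1.65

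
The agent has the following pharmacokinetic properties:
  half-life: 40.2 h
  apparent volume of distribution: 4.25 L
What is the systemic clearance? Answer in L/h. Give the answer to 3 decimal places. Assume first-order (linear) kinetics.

0.073 L/h

k = ln2 / t½ = 0.693147 / 40.2 = 0.01724 h⁻¹
CL = k × Vd = 0.01724 × 4.25 = 0.07327 L/h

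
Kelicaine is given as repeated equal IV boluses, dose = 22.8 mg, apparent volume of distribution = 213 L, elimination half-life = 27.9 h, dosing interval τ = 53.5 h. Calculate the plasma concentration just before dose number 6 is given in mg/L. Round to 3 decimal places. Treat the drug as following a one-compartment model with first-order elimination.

C₀ per dose = Dose / Vd = 22.8 / 213 = 0.1070 mg/L
k = ln2 / t½ = 0.693147 / 27.9 = 0.02484 h⁻¹
Fraction remaining after one interval: r = e^(−kτ) = e^(−0.02484 × 53.5) = 0.2648
Before dose 6, 5 doses have been given (aged 1τ, 2τ, 3τ, 4τ, 5τ).
C_trough = C₀ × (r + r² + … + r^5) = C₀ × r(1−r^5)/(1−r)
        = 0.1070 × 0.2648 × (1 − 0.001302) / (1 − 0.2648) = 0.03849 mg/L

0.038 mg/L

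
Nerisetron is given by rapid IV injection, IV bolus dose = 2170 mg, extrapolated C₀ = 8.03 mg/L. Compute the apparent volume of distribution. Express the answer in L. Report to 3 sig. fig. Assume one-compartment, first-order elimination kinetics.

Vd = Dose / C₀ = 2170 / 8.03 = 270.2 L

270 L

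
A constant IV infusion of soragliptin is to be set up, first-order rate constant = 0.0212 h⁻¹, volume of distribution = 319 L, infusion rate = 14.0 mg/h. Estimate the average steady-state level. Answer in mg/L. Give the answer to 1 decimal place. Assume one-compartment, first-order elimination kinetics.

CL = k × Vd = 0.02120 × 319 = 6.763 L/h
At steady state Css = R₀ / CL = 14.0 / 6.763 = 2.070 mg/L

2.1 mg/L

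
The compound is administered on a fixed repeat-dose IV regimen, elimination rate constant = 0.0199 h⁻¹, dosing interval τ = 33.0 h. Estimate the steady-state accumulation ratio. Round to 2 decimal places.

e^(−kτ) = e^(−0.01990 × 33.0) = 0.5186
Accumulation ratio R = 1 / (1 − e^(−kτ)) = 1 / (1 − 0.5186) = 2.077

2.08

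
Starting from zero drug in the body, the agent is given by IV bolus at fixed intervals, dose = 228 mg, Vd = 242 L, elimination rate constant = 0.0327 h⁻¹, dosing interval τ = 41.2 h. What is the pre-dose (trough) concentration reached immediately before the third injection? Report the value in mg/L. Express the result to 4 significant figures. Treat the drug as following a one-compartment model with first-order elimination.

C₀ per dose = Dose / Vd = 228 / 242 = 0.9421 mg/L
Fraction remaining after one interval: r = e^(−kτ) = e^(−0.03270 × 41.2) = 0.2600
Before dose 3, 2 doses have been given (aged 1τ, 2τ).
C_trough = C₀ × (r + r²) = 0.9421 × (0.2600 + 0.06760) = 0.3086 mg/L

0.3086 mg/L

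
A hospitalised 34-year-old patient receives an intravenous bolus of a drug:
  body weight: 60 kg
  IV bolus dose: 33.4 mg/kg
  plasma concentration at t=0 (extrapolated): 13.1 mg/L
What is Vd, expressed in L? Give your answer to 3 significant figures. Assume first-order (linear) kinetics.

153 L

Dose = 33.4 × 60 = 2004 mg
Vd = Dose / C₀ = 2004 / 13.1 = 153.0 L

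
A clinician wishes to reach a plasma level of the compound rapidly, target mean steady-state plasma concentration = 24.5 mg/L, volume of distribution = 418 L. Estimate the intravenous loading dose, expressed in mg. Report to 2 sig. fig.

10000 mg

LD = Css × Vd = 24.5 × 418 = 10240 mg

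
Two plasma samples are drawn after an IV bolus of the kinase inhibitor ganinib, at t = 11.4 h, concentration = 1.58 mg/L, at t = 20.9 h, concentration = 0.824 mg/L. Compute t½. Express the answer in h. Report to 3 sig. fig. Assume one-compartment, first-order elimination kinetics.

k = ln(C₁/C₂) / (t₂ − t₁) = ln(1.58/0.824) / (20.9 − 11.4)
  = 0.6510 / 9.500 = 0.06853 h⁻¹
t½ = ln2 / k = 0.693147 / 0.06853 = 10.11 h

10.1 h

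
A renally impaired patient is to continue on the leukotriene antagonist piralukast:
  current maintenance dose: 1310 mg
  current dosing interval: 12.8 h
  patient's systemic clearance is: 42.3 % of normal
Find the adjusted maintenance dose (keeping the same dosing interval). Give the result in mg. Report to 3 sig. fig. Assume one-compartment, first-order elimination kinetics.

554 mg

To keep the same average steady-state level, dosing rate must scale with clearance.
CL ratio = 42.3 / 100 = 0.4230
New dose (same interval) = 1310 × 0.4230 = 554.1 mg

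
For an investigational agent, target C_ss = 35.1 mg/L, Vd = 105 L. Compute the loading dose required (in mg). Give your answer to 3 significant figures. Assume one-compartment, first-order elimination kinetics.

LD = Css × Vd = 35.1 × 105 = 3686 mg

3690 mg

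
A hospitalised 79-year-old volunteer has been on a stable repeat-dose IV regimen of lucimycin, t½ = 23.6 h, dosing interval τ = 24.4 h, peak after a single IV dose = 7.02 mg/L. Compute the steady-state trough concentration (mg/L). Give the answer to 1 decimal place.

k = ln2 / t½ = 0.693147 / 23.6 = 0.02937 h⁻¹
e^(−kτ) = e^(−0.02937 × 24.4) = 0.4884
Accumulation ratio R = 1 / (1 − e^(−kτ)) = 1 / (1 − 0.4884) = 1.955
Steady-state trough = C₀ × R × e^(−kτ) = 7.02 × 1.955 × 0.4884 = 6.703 mg/L

6.7 mg/L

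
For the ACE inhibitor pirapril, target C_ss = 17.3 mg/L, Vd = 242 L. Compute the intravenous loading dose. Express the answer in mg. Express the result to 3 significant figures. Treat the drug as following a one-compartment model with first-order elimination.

LD = Css × Vd = 17.3 × 242 = 4187 mg

4190 mg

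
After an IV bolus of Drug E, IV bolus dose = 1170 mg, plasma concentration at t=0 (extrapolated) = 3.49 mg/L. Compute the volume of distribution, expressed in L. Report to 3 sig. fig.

Vd = Dose / C₀ = 1170 / 3.49 = 335.2 L

335 L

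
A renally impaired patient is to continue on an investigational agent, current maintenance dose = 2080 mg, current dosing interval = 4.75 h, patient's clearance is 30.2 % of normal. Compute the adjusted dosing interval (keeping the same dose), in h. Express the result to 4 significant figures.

To keep the same average steady-state level, dosing rate must scale with clearance.
CL ratio = 30.2 / 100 = 0.3020
New interval (same dose) = 4.75 / 0.3020 = 15.73 h

15.73 h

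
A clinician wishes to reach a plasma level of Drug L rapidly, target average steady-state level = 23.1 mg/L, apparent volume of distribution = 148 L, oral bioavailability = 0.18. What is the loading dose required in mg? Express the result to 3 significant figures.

LD = Css × Vd / F = 23.1 × 148 / 0.18 = 18990 mg

19000 mg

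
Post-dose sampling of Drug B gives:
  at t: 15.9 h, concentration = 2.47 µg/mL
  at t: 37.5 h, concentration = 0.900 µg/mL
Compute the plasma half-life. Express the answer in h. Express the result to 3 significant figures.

k = ln(C₁/C₂) / (t₂ − t₁) = ln(2.47/0.900) / (37.5 − 15.9)
  = 1.010 / 21.60 = 0.04676 h⁻¹
t½ = ln2 / k = 0.693147 / 0.04676 = 14.82 h

14.8 h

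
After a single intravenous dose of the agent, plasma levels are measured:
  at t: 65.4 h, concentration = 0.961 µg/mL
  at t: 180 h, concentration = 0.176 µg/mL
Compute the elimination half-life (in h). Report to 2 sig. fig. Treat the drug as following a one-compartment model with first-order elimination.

k = ln(C₁/C₂) / (t₂ − t₁) = ln(0.961/0.176) / (180 − 65.4)
  = 1.697 / 114.6 = 0.01481 h⁻¹
t½ = ln2 / k = 0.693147 / 0.01481 = 46.80 h

47 h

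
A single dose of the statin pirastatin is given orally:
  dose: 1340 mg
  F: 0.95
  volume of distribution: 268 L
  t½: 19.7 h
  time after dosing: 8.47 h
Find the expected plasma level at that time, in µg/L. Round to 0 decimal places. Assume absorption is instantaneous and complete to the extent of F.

3526 µg/L

Amount reaching circulation = F × Dose = 0.95 × 1340 = 1273 mg
C₀ = F·Dose / Vd = 1273 / 268 = 4.750 mg/L
k = ln2 / t½ = 0.693147 / 19.7 = 0.03519 h⁻¹
C = C₀ · e^(−k·t) = 4.750 × e^(−0.03519 × 8.47)
  = 4.750 × 0.7423 = 3.526 mg/L
Convert: 3.526 mg/L × 1000 = 3526 µg/L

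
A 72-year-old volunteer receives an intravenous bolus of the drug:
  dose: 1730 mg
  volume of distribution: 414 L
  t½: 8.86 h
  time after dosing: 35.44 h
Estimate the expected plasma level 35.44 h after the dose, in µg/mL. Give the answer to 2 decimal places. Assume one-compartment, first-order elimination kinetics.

C₀ = Dose / Vd = 1730 / 414 = 4.179 mg/L
k = ln2 / t½ = 0.693147 / 8.86 = 0.07823 h⁻¹
t / t½ = 35.44 / 8.86 = 4 half-lives
C = C₀ × (1/2)^4 = 4.179 × 0.06250 = 0.2612 mg/L
(0.2612 mg/L = 0.2612 µg/mL)

0.26 µg/mL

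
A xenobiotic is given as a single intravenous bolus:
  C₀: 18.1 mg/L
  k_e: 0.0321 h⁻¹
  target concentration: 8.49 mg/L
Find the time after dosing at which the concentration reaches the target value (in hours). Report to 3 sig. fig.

23.6 h

t = ln(C₀ / C) / k = ln(18.10 / 8.49) / 0.03210
  = ln(2.132) / 0.03210 = 0.7571 / 0.03210 = 23.59 h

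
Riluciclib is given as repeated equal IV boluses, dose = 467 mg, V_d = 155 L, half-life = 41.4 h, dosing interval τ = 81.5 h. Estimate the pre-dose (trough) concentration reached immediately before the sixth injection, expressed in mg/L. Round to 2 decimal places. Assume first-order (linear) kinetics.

C₀ per dose = Dose / Vd = 467 / 155 = 3.013 mg/L
k = ln2 / t½ = 0.693147 / 41.4 = 0.01674 h⁻¹
Fraction remaining after one interval: r = e^(−kτ) = e^(−0.01674 × 81.5) = 0.2556
Before dose 6, 5 doses have been given (aged 1τ, 2τ, 3τ, 4τ, 5τ).
C_trough = C₀ × (r + r² + … + r^5) = C₀ × r(1−r^5)/(1−r)
        = 3.013 × 0.2556 × (1 − 0.001091) / (1 − 0.2556) = 1.033 mg/L

1.03 mg/L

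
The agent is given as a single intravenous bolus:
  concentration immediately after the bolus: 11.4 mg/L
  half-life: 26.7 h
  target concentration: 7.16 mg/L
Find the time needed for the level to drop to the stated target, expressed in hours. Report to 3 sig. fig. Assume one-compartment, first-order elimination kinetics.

k = ln2 / t½ = 0.693147 / 26.7 = 0.02596 h⁻¹
t = ln(C₀ / C) / k = ln(11.40 / 7.16) / 0.02596
  = ln(1.592) / 0.02596 = 0.4650 / 0.02596 = 17.91 h

17.9 h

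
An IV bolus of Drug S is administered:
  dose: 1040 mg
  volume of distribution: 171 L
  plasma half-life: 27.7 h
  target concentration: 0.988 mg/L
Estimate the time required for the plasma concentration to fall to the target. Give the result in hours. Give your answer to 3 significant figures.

72.6 h

C₀ = Dose / Vd = 1040 / 171 = 6.082 mg/L
k = ln2 / t½ = 0.693147 / 27.7 = 0.02502 h⁻¹
t = ln(C₀ / C) / k = ln(6.082 / 0.988) / 0.02502
  = ln(6.156) / 0.02502 = 1.817 / 0.02502 = 72.62 h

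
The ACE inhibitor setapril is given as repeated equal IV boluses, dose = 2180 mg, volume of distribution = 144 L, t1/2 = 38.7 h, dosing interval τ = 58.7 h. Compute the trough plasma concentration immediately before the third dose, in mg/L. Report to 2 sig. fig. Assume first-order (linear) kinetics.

C₀ per dose = Dose / Vd = 2180 / 144 = 15.14 mg/L
k = ln2 / t½ = 0.693147 / 38.7 = 0.01791 h⁻¹
Fraction remaining after one interval: r = e^(−kτ) = e^(−0.01791 × 58.7) = 0.3495
Before dose 3, 2 doses have been given (aged 1τ, 2τ).
C_trough = C₀ × (r + r²) = 15.14 × (0.3495 + 0.1222) = 7.142 mg/L

7.1 mg/L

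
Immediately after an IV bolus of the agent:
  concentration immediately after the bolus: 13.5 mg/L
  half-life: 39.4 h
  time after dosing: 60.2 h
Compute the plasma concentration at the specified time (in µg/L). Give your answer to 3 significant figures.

4680 µg/L

k = ln2 / t½ = 0.693147 / 39.4 = 0.01759 h⁻¹
C = C₀ · e^(−k·t) = 13.50 × e^(−0.01759 × 60.2)
  = 13.50 × 0.3468 = 4.682 mg/L
Convert: 4.682 mg/L × 1000 = 4682 µg/L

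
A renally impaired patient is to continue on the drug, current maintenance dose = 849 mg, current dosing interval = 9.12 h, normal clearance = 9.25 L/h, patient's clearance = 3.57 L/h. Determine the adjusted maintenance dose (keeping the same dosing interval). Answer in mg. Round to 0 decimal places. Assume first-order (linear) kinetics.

To keep the same average steady-state level, dosing rate must scale with clearance.
CL ratio = 3.57 / 9.25 = 0.3859
New dose (same interval) = 849 × 0.3859 = 327.6 mg

328 mg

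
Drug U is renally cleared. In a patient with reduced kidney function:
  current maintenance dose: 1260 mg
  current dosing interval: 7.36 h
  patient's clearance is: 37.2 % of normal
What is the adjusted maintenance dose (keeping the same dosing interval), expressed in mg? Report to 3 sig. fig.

469 mg

To keep the same average steady-state level, dosing rate must scale with clearance.
CL ratio = 37.2 / 100 = 0.3720
New dose (same interval) = 1260 × 0.3720 = 468.7 mg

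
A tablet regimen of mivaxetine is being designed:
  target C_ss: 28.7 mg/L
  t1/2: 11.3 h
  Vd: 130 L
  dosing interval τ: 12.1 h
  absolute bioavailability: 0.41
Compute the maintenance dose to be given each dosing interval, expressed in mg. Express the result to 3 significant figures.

k = ln2 / t½ = 0.693147 / 11.3 = 0.06134 h⁻¹
CL = k × Vd = 0.06134 × 130 = 7.974 L/h
At steady state, F × (Dose/τ) = Css × CL.
Dose = Css × CL × τ / F = 28.7 × 7.974 × 12.1 / 0.41 = 6754 mg

6750 mg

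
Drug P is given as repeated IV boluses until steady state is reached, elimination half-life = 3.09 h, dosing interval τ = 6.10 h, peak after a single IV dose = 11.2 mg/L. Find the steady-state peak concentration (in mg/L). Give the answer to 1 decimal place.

k = ln2 / t½ = 0.693147 / 3.09 = 0.2243 h⁻¹
e^(−kτ) = e^(−0.2243 × 6.10) = 0.2546
Accumulation ratio R = 1 / (1 − e^(−kτ)) = 1 / (1 − 0.2546) = 1.342
Steady-state peak = C₀ × R = 11.2 × 1.342 = 15.03 mg/L

15.0 mg/L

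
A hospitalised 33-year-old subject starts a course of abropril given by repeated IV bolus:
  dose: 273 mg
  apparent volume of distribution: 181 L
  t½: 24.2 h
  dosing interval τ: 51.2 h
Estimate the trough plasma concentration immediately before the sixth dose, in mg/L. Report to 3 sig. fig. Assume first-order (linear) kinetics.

0.452 mg/L

C₀ per dose = Dose / Vd = 273 / 181 = 1.508 mg/L
k = ln2 / t½ = 0.693147 / 24.2 = 0.02864 h⁻¹
Fraction remaining after one interval: r = e^(−kτ) = e^(−0.02864 × 51.2) = 0.2308
Before dose 6, 5 doses have been given (aged 1τ, 2τ, 3τ, 4τ, 5τ).
C_trough = C₀ × (r + r² + … + r^5) = C₀ × r(1−r^5)/(1−r)
        = 1.508 × 0.2308 × (1 − 0.0006549) / (1 − 0.2308) = 0.4522 mg/L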